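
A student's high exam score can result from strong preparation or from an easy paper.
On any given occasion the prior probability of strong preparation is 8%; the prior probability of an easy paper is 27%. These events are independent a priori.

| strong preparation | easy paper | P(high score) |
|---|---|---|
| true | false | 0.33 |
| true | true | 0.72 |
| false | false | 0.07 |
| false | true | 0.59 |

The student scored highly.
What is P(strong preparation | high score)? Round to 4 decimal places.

P(strong preparation | high score) ≈ 0.1525

By total probability over the 4 (strong preparation, easy paper) configurations:
  P(high score) = 0.07×0.92×0.73 + 0.59×0.92×0.27 + 0.33×0.08×0.73 + 0.72×0.08×0.27
        = 0.047012 + 0.146556 + 0.019272 + 0.015552 = 0.228392
The terms with strong preparation present sum to 0.034824, so
  P(strong preparation | high score) = 0.034824 / 0.228392 ≈ 0.1525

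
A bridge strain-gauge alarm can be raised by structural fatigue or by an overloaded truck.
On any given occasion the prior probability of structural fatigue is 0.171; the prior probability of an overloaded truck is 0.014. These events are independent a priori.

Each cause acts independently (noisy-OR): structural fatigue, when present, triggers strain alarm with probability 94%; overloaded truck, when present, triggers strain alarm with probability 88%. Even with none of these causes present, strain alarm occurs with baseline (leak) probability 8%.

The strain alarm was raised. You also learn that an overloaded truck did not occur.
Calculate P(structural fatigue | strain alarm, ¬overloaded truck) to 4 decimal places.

Under noisy-OR, P(strain alarm | causes) = 1 − (1−0.08)·∏(1−qᵢ) over the active causes.
Enumerate both values of structural fatigue and weight by the priors:
  P(strain alarm | ¬overloaded truck) = 0.08*0.829 + 0.9448*0.171
        = 0.066320 + 0.161561 = 0.227881
The terms with structural fatigue present sum to 0.161561, so
  P(structural fatigue | strain alarm, ¬overloaded truck) = 0.161561 / 0.227881 ≈ 0.7090

P(structural fatigue | strain alarm, ¬overloaded truck) ≈ 0.7090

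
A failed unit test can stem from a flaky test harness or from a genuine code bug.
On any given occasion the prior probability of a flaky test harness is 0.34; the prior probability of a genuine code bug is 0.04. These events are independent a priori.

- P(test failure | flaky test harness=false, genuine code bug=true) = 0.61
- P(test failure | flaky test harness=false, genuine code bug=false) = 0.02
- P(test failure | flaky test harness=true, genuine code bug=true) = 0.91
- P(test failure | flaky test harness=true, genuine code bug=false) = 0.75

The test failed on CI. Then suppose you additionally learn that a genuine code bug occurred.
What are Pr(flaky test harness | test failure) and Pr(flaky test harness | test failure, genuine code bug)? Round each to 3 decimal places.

Enumerate the 4 (flaky test harness, genuine code bug) configurations and weight by the priors:
  P(test failure) = 0.02*0.66*0.96 + 0.61*0.66*0.04 + 0.75*0.34*0.96 + 0.91*0.34*0.04
        = 0.012672 + 0.016104 + 0.244800 + 0.012376 = 0.285952
Configurations with flaky test harness contribute 0.257176, so
  P(flaky test harness | test failure) = 0.257176 / 0.285952 ≈ 0.899

Now condition on the additional information:
P(test failure | genuine code bug) = 0.61*0.66 + 0.91*0.34 = 0.402600 + 0.309400 = 0.712000
Of this, 0.309400 comes from 0.91*0.34 (the flaky test harness=true cases).
Hence the posterior is 0.309400/0.712000 ≈ 0.435.
This is intercausal reasoning (explaining away): once genuine code bug accounts for the test failure, flaky test harness becomes less likely.

Pr(flaky test harness | test failure) ≈ 0.899; Pr(flaky test harness | test failure, genuine code bug) ≈ 0.435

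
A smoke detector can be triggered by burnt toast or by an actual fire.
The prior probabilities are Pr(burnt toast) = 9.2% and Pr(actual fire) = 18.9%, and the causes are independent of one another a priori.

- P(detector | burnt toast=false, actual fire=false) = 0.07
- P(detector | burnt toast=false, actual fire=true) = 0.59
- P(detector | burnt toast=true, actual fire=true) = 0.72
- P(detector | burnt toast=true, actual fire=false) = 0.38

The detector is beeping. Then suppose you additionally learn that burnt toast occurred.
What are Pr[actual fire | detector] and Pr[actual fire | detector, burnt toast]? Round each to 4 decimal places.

Pr[actual fire | detector] ≈ 0.5874; Pr[actual fire | detector, burnt toast] ≈ 0.3063

P(detector) = 0.07×0.908×0.811 + 0.59×0.908×0.189 + 0.38×0.092×0.811 + 0.72×0.092×0.189 = 0.051547 + 0.101251 + 0.028353 + 0.012519 = 0.193670
Of this, 0.113770 comes from 0.101251 + 0.012519 (the actual fire=true cases).
Hence the posterior is 0.113770/0.193670 ≈ 0.5874.

With the extra evidence:
P(detector | burnt toast) = 0.38·0.811 + 0.72·0.189 = 0.308180 + 0.136080 = 0.444260
Of this, 0.136080 comes from 0.72·0.189 (the actual fire=true cases).
Hence the posterior is 0.136080/0.444260 ≈ 0.3063.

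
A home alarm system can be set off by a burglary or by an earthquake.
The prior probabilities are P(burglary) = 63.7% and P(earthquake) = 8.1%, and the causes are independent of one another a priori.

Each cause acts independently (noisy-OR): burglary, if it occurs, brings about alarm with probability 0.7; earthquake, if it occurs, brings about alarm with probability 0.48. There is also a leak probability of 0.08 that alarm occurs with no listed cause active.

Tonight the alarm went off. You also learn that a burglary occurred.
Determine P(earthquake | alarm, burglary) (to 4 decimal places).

P(earthquake | alarm, burglary) ≈ 0.0944

Under noisy-OR, P(alarm | causes) = 1 − (1−0.08)·∏(1−qᵢ) over the active causes.
P(alarm | burglary) = 0.724*0.919 + 0.85648*0.081 = 0.665356 + 0.069375 = 0.734731
The earthquake-present share is 0.85648*0.081 = 0.069375.
So P(earthquake | alarm, burglary) = 0.069375/0.734731 ≈ 0.0944.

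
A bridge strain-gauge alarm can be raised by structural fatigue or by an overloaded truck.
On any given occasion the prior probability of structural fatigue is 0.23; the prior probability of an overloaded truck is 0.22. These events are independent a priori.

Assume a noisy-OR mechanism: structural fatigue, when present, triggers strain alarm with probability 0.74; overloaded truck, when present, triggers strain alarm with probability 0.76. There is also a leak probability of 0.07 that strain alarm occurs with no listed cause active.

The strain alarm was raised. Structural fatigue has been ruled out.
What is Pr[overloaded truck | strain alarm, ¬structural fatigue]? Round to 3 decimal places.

Pr[overloaded truck | strain alarm, ¬structural fatigue] ≈ 0.758

Under noisy-OR, P(strain alarm | causes) = 1 − (1−0.07)·∏(1−qᵢ) over the active causes.
Sum P(strain alarm|·) weighted by the priors over both values of overloaded truck:
  P(strain alarm | ¬structural fatigue) = 0.07*0.78 + 0.7768*0.22
        = 0.054600 + 0.170896 = 0.225496
The terms with overloaded truck present sum to 0.170896, so
  P(overloaded truck | strain alarm, ¬structural fatigue) = 0.170896 / 0.225496 ≈ 0.758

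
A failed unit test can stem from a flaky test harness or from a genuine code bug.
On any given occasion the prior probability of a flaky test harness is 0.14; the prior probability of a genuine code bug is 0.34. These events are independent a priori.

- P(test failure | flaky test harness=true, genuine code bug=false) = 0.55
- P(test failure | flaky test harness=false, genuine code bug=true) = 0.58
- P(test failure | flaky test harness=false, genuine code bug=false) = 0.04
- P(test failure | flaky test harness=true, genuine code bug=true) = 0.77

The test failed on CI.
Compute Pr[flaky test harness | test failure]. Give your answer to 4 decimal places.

Pr[flaky test harness | test failure] ≈ 0.3127

Enumerate the 4 (flaky test harness, genuine code bug) configurations and weight by the priors:
  P(test failure) = 0.04·0.86·0.66 + 0.58·0.86·0.34 + 0.55·0.14·0.66 + 0.77·0.14·0.34
        = 0.022704 + 0.169592 + 0.050820 + 0.036652 = 0.279768
Keeping only the flaky test harness-present terms gives 0.087472, so
  P(flaky test harness | test failure) = 0.087472 / 0.279768 ≈ 0.3127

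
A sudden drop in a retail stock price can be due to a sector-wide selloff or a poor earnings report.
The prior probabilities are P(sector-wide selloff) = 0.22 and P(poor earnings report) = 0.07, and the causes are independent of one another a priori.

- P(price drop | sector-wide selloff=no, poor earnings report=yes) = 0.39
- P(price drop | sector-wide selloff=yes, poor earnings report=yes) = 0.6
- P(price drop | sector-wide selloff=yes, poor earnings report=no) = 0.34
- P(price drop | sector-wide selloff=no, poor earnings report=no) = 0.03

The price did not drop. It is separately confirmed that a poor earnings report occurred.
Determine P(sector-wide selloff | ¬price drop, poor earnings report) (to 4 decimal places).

P(sector-wide selloff | ¬price drop, poor earnings report) ≈ 0.1561

For the numerator, keep only sector-wide selloff=true terms: 0.4*0.22 = 0.088000
Normalizer over all consistent configurations: 0.61*0.78 + 0.4*0.22 = 0.563800
P(sector-wide selloff | ¬price drop, poor earnings report) = 0.088000/0.563800 ≈ 0.1561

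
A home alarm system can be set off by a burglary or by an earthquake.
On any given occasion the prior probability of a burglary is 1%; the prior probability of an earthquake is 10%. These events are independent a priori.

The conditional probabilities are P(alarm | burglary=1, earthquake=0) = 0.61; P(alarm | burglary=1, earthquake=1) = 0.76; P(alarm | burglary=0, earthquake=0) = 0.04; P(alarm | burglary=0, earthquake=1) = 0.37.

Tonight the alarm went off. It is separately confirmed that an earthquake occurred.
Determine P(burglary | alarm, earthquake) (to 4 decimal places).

P(burglary | alarm, earthquake) ≈ 0.0203

P(alarm | earthquake) = 0.37·0.99 + 0.76·0.01 = 0.366300 + 0.007600 = 0.373900
The burglary-present share is 0.76·0.01 = 0.007600.
Hence the posterior is 0.007600/0.373900 ≈ 0.0203.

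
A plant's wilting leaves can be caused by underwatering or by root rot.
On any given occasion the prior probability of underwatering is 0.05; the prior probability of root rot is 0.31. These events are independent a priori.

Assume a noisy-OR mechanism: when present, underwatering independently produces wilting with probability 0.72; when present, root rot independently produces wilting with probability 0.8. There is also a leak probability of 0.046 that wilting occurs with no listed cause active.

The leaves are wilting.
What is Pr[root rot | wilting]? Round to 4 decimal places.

Pr[root rot | wilting] ≈ 0.8203

Under noisy-OR, P(wilting | causes) = 1 − (1−0.046)·∏(1−qᵢ) over the active causes.
By total probability over the 4 (underwatering, root rot) configurations:
  P(wilting) = 0.046×0.95×0.69 + 0.8092×0.95×0.31 + 0.73288×0.05×0.69 + 0.946576×0.05×0.31
        = 0.030153 + 0.238309 + 0.025284 + 0.014672 = 0.308418
The terms with root rot present sum to 0.252981, so
  P(root rot | wilting) = 0.252981 / 0.308418 ≈ 0.8203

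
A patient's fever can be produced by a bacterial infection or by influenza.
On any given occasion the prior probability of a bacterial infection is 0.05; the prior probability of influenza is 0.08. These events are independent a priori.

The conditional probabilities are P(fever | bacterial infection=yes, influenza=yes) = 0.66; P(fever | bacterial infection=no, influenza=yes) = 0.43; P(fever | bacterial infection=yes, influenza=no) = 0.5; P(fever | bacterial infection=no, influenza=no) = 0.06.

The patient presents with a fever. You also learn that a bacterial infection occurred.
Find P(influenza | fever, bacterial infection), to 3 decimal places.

P(fever | bacterial infection) = 0.5·0.92 + 0.66·0.08 = 0.460000 + 0.052800 = 0.512800
The influenza-present share is 0.66·0.08 = 0.052800.
Hence the posterior is 0.052800/0.512800 ≈ 0.103.

P(influenza | fever, bacterial infection) ≈ 0.103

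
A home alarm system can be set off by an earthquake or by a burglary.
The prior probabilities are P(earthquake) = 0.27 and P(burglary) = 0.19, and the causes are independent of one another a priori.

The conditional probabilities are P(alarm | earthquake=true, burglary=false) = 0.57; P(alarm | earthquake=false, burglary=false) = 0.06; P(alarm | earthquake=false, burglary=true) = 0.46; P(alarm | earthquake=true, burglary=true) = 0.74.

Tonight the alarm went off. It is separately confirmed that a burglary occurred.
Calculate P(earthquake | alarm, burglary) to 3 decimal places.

P(alarm | burglary) = 0.46*0.73 + 0.74*0.27 = 0.335800 + 0.199800 = 0.535600
Of this, 0.199800 comes from 0.74*0.27 (the earthquake=true cases).
P(earthquake | alarm, burglary) = 0.199800 / 0.535600 ≈ 0.373

P(earthquake | alarm, burglary) ≈ 0.373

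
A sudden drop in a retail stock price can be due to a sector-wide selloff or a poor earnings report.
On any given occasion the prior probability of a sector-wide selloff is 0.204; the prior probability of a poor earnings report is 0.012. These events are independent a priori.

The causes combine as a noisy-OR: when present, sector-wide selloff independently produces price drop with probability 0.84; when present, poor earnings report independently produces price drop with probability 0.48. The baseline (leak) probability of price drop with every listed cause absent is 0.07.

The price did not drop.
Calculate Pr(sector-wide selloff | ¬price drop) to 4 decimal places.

Under noisy-OR, P(price drop | causes) = 1 − (1−0.07)·∏(1−qᵢ) over the active causes.
Enumerate the 4 (sector-wide selloff, poor earnings report) configurations and weight by the priors:
  P(¬price drop) = 0.93×0.796×0.988 + 0.4836×0.796×0.012 + 0.1488×0.204×0.988 + 0.077376×0.204×0.012
        = 0.731397 + 0.004619 + 0.029991 + 0.000189 = 0.766196
The terms with sector-wide selloff present sum to 0.030180, so
  P(sector-wide selloff | ¬price drop) = 0.030180 / 0.766196 ≈ 0.0394

Pr(sector-wide selloff | ¬price drop) ≈ 0.0394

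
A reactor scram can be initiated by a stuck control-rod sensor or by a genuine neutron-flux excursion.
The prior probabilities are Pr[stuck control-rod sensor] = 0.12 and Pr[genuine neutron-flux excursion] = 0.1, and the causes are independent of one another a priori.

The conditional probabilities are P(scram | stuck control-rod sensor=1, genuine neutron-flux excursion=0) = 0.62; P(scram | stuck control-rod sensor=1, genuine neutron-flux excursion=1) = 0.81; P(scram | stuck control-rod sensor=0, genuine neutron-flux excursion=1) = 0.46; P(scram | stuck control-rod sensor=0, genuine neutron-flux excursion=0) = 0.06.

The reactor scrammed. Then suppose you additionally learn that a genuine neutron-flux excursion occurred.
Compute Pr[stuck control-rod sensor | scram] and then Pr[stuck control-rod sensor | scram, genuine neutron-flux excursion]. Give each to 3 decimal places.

Pr[stuck control-rod sensor | scram] ≈ 0.466; Pr[stuck control-rod sensor | scram, genuine neutron-flux excursion] ≈ 0.194

P(scram) = 0.06*0.88*0.9 + 0.46*0.88*0.1 + 0.62*0.12*0.9 + 0.81*0.12*0.1 = 0.047520 + 0.040480 + 0.066960 + 0.009720 = 0.164680
Restricting to configurations with stuck control-rod sensor present: 0.066960 + 0.009720 = 0.076680.
Hence the posterior is 0.076680/0.164680 ≈ 0.466.

With the extra evidence:
P(scram | genuine neutron-flux excursion) = 0.46*0.88 + 0.81*0.12 = 0.404800 + 0.097200 = 0.502000
Restricting to configurations with stuck control-rod sensor present: 0.81*0.12 = 0.097200.
P(stuck control-rod sensor | scram, genuine neutron-flux excursion) = 0.097200 / 0.502000 ≈ 0.194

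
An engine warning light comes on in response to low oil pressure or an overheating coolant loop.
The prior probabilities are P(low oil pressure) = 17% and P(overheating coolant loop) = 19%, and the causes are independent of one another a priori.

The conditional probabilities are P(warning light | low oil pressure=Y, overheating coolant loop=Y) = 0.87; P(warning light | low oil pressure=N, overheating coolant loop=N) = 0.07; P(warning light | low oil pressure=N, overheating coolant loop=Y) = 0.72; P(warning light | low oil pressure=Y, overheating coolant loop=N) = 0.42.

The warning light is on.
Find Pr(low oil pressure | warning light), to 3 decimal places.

For the numerator, keep only low oil pressure=true terms: 0.057834 + 0.028101 = 0.085935
The normalizing constant is 0.07*0.83*0.81 + 0.72*0.83*0.19 + 0.42*0.17*0.81 + 0.87*0.17*0.19 = 0.246540
P(low oil pressure | warning light) = 0.085935/0.246540 ≈ 0.349

Pr(low oil pressure | warning light) ≈ 0.349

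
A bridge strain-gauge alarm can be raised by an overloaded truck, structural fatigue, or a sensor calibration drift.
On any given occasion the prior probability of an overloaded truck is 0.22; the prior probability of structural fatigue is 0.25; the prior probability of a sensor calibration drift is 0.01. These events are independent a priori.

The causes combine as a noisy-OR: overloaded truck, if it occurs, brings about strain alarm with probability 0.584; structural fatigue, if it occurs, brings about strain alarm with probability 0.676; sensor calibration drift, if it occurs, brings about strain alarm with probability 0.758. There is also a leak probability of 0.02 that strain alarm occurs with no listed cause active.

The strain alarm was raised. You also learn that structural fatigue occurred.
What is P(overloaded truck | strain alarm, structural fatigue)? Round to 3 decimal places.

P(overloaded truck | strain alarm, structural fatigue) ≈ 0.264

Under noisy-OR, P(strain alarm | causes) = 1 − (1−0.02)·∏(1−qᵢ) over the active causes.
P(strain alarm | structural fatigue) = 0.68248*0.78*0.99 + 0.92316*0.78*0.01 + 0.867912*0.22*0.99 + 0.968035*0.22*0.01 = 0.527011 + 0.007201 + 0.189031 + 0.002130 = 0.725373
Restricting to configurations with overloaded truck present: 0.189031 + 0.002130 = 0.191161.
P(overloaded truck | strain alarm, structural fatigue) = 0.191161 / 0.725373 ≈ 0.264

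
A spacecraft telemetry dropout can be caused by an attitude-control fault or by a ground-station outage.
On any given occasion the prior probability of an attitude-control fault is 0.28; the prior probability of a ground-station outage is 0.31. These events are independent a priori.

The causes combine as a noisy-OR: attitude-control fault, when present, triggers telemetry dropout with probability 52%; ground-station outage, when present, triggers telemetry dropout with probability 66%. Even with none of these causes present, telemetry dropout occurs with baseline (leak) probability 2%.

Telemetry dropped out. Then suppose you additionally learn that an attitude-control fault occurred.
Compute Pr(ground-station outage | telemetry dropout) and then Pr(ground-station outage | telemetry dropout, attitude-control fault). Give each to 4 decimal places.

Pr(ground-station outage | telemetry dropout) ≈ 0.6639; Pr(ground-station outage | telemetry dropout, attitude-control fault) ≈ 0.4161

Under noisy-OR, P(telemetry dropout | causes) = 1 − (1−0.02)·∏(1−qᵢ) over the active causes.
Weight on ground-station outage=true, given the evidence: 0.148830 + 0.072918 = 0.221748
The normalizing constant is 0.02·0.72·0.69 + 0.6668·0.72·0.31 + 0.5296·0.28·0.69 + 0.840064·0.28·0.31 = 0.334003
P(ground-station outage | telemetry dropout) = 0.221748/0.334003 ≈ 0.6639

With the extra evidence:
Enumerate both values of ground-station outage and weight by the priors:
  P(telemetry dropout | attitude-control fault) = 0.5296×0.69 + 0.840064×0.31
        = 0.365424 + 0.260420 = 0.625844
Configurations with ground-station outage contribute 0.260420, so
  P(ground-station outage | telemetry dropout, attitude-control fault) = 0.260420 / 0.625844 ≈ 0.4161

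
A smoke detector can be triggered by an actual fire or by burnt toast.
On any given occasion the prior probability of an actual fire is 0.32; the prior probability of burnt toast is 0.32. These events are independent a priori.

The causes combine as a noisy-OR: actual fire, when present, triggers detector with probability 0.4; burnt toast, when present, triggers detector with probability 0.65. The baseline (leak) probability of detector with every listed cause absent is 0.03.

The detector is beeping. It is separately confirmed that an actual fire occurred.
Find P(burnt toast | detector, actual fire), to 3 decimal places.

P(burnt toast | detector, actual fire) ≈ 0.473

Under noisy-OR, P(detector | causes) = 1 − (1−0.03)·∏(1−qᵢ) over the active causes.
P(detector | actual fire) = 0.418*0.68 + 0.7963*0.32 = 0.284240 + 0.254816 = 0.539056
Of this, 0.254816 comes from 0.7963*0.32 (the burnt toast=true cases).
Hence the posterior is 0.254816/0.539056 ≈ 0.473.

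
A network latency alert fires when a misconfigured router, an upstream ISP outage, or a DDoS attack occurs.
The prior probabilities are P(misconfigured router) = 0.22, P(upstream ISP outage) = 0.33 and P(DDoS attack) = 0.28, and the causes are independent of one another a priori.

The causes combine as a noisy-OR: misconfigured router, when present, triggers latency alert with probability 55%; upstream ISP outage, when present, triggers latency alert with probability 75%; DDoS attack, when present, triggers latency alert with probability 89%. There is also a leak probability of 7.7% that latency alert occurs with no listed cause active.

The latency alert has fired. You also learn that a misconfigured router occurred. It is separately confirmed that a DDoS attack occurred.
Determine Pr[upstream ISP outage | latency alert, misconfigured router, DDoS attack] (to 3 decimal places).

Pr[upstream ISP outage | latency alert, misconfigured router, DDoS attack] ≈ 0.338

Under noisy-OR, P(latency alert | causes) = 1 − (1−0.077)·∏(1−qᵢ) over the active causes.
Sum P(latency alert|·) weighted by the priors over both values of upstream ISP outage:
  P(latency alert | misconfigured router, DDoS attack) = 0.954311*0.67 + 0.988578*0.33
        = 0.639388 + 0.326231 = 0.965619
Keeping only the upstream ISP outage-present terms gives 0.326231, so
  P(upstream ISP outage | latency alert, misconfigured router, DDoS attack) = 0.326231 / 0.965619 ≈ 0.338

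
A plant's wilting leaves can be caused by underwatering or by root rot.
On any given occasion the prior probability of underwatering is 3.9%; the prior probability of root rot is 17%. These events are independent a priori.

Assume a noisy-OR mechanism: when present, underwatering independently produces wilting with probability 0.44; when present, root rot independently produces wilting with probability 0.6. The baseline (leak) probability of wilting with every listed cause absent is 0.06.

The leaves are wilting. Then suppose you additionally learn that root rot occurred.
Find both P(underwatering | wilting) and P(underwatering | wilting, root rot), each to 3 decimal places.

Under noisy-OR, P(wilting | causes) = 1 − (1−0.06)·∏(1−qᵢ) over the active causes.
Numerator (weight on configurations with underwatering): 0.015330 + 0.005234 = 0.020564
The normalizing constant is 0.06*0.961*0.83 + 0.624*0.961*0.17 + 0.4736*0.039*0.83 + 0.78944*0.039*0.17 = 0.170365
P(underwatering | wilting) = 0.020564/0.170365 ≈ 0.121

Now condition on the additional information:
Enumerate both values of underwatering and weight by the priors:
  P(wilting | root rot) = 0.624*0.961 + 0.78944*0.039
        = 0.599664 + 0.030788 = 0.630452
The terms with underwatering present sum to 0.030788, so
  P(underwatering | wilting, root rot) = 0.030788 / 0.630452 ≈ 0.049

P(underwatering | wilting) ≈ 0.121; P(underwatering | wilting, root rot) ≈ 0.049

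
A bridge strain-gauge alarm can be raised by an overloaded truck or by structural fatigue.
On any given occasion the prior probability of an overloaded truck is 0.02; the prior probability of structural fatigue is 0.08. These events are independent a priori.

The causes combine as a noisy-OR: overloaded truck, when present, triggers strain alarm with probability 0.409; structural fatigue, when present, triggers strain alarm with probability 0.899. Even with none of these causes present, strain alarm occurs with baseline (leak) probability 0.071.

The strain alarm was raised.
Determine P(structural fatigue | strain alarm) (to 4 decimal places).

P(structural fatigue | strain alarm) ≈ 0.5008

Under noisy-OR, P(strain alarm | causes) = 1 − (1−0.071)·∏(1−qᵢ) over the active causes.
P(strain alarm) = 0.071·0.98·0.92 + 0.906171·0.98·0.08 + 0.450961·0.02·0.92 + 0.944547·0.02·0.08 = 0.064014 + 0.071044 + 0.008298 + 0.001511 = 0.144867
Restricting to configurations with structural fatigue present: 0.071044 + 0.001511 = 0.072555.
P(structural fatigue | strain alarm) = 0.072555 / 0.144867 ≈ 0.5008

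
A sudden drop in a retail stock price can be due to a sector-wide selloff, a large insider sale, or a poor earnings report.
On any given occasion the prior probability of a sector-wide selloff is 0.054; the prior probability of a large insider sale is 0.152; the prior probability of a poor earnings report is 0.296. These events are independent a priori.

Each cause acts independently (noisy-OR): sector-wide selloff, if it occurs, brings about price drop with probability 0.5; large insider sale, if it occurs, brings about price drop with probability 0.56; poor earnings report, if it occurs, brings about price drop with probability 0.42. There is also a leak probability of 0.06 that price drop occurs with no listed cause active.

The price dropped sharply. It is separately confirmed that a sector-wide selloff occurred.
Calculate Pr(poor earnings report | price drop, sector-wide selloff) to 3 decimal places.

Pr(poor earnings report | price drop, sector-wide selloff) ≈ 0.356

Under noisy-OR, P(price drop | causes) = 1 − (1−0.06)·∏(1−qᵢ) over the active causes.
Enumerate the 4 (large insider sale, poor earnings report) configurations and weight by the priors:
  P(price drop | sector-wide selloff) = 0.53*0.848*0.704 + 0.7274*0.848*0.296 + 0.7932*0.152*0.704 + 0.880056*0.152*0.296
        = 0.316406 + 0.182583 + 0.084879 + 0.039595 = 0.623463
Configurations with poor earnings report contribute 0.222178, so
  P(poor earnings report | price drop, sector-wide selloff) = 0.222178 / 0.623463 ≈ 0.356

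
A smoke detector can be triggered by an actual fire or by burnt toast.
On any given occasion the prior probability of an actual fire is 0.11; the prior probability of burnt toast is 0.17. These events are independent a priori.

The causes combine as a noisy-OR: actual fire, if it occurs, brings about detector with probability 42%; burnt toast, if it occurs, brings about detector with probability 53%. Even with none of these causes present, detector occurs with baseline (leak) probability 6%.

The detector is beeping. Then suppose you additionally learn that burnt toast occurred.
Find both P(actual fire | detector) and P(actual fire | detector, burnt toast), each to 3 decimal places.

Under noisy-OR, P(detector | causes) = 1 − (1−0.06)·∏(1−qᵢ) over the active causes.
By total probability over the 4 (actual fire, burnt toast) configurations:
  P(detector) = 0.06*0.89*0.83 + 0.5582*0.89*0.17 + 0.4548*0.11*0.83 + 0.743756*0.11*0.17
        = 0.044322 + 0.084456 + 0.041523 + 0.013908 = 0.184209
Configurations with actual fire contribute 0.055431, so
  P(actual fire | detector) = 0.055431 / 0.184209 ≈ 0.301

Now condition on the additional information:
For the numerator, keep only actual fire=true terms: 0.743756*0.11 = 0.081813
Normalizer over all consistent configurations: 0.5582*0.89 + 0.743756*0.11 = 0.578611
P(actual fire | detector, burnt toast) = 0.081813/0.578611 ≈ 0.141
This is intercausal reasoning (explaining away): once burnt toast accounts for the detector, actual fire becomes less likely.

P(actual fire | detector) ≈ 0.301; P(actual fire | detector, burnt toast) ≈ 0.141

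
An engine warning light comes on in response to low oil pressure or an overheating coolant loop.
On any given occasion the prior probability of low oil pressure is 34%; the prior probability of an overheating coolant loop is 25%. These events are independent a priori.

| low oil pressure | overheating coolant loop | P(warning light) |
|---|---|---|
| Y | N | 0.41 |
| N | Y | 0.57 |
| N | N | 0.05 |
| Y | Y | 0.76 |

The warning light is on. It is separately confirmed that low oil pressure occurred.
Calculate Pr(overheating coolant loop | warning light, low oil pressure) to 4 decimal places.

Pr(overheating coolant loop | warning light, low oil pressure) ≈ 0.3819

Enumerate both values of overheating coolant loop and weight by the priors:
  P(warning light | low oil pressure) = 0.41×0.75 + 0.76×0.25
        = 0.307500 + 0.190000 = 0.497500
Configurations with overheating coolant loop contribute 0.190000, so
  P(overheating coolant loop | warning light, low oil pressure) = 0.190000 / 0.497500 ≈ 0.3819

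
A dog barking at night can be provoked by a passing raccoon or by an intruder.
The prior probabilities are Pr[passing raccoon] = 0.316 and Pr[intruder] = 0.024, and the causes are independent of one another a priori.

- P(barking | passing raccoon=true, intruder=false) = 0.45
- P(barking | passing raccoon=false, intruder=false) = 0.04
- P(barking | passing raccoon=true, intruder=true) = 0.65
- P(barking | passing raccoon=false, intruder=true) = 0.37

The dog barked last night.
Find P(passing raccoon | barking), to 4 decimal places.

P(passing raccoon | barking) ≈ 0.8143

Weight on passing raccoon=true, given the evidence: 0.138787 + 0.004930 = 0.143717
Normalizer over all consistent configurations: 0.04×0.684×0.976 + 0.37×0.684×0.024 + 0.45×0.316×0.976 + 0.65×0.316×0.024 = 0.176494
Posterior = 0.143717 / 0.176494 ≈ 0.8143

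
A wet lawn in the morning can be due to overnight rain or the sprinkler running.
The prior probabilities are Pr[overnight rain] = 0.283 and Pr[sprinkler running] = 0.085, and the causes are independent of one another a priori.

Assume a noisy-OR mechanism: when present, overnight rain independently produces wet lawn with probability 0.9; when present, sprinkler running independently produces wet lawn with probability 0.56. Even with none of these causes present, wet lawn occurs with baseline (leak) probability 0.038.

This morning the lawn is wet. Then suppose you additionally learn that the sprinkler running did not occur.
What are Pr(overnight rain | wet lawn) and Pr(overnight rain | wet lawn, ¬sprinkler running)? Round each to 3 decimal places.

Pr(overnight rain | wet lawn) ≈ 0.811; Pr(overnight rain | wet lawn, ¬sprinkler running) ≈ 0.904

Under noisy-OR, P(wet lawn | causes) = 1 − (1−0.038)·∏(1−qᵢ) over the active causes.
P(wet lawn) = 0.038×0.717×0.915 + 0.57672×0.717×0.085 + 0.9038×0.283×0.915 + 0.957672×0.283×0.085 = 0.024930 + 0.035148 + 0.234034 + 0.023037 = 0.317149
Restricting to configurations with overnight rain present: 0.234034 + 0.023037 = 0.257071.
So P(overnight rain | wet lawn) = 0.257071/0.317149 ≈ 0.811.

With the extra evidence:
By total probability over both values of overnight rain:
  P(wet lawn | ¬sprinkler running) = 0.038*0.717 + 0.9038*0.283
        = 0.027246 + 0.255775 = 0.283021
The terms with overnight rain present sum to 0.255775, so
  P(overnight rain | wet lawn, ¬sprinkler running) = 0.255775 / 0.283021 ≈ 0.904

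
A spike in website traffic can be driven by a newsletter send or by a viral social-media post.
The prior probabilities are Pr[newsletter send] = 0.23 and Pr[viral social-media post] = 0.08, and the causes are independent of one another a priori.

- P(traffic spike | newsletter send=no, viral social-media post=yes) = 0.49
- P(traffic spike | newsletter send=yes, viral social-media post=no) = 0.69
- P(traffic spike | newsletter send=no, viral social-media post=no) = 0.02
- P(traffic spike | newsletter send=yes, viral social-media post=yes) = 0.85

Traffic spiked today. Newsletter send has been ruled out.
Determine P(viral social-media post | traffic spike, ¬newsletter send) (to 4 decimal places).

P(viral social-media post | traffic spike, ¬newsletter send) ≈ 0.6806

P(traffic spike | ¬newsletter send) = 0.02×0.92 + 0.49×0.08 = 0.018400 + 0.039200 = 0.057600
Of this, 0.039200 comes from 0.49×0.08 (the viral social-media post=true cases).
Hence the posterior is 0.039200/0.057600 ≈ 0.6806.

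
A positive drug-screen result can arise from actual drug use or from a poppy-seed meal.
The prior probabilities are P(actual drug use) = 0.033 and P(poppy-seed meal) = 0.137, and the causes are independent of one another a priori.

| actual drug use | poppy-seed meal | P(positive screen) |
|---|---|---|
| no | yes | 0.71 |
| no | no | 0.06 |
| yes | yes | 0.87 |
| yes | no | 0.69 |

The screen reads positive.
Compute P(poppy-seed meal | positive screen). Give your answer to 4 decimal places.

Numerator (weight on configurations with poppy-seed meal): 0.094060 + 0.003933 = 0.097993
Denominator P(positive screen): 0.06*0.967*0.863 + 0.71*0.967*0.137 + 0.69*0.033*0.863 + 0.87*0.033*0.137 = 0.167715
P(poppy-seed meal | positive screen) = 0.097993/0.167715 ≈ 0.5843

P(poppy-seed meal | positive screen) ≈ 0.5843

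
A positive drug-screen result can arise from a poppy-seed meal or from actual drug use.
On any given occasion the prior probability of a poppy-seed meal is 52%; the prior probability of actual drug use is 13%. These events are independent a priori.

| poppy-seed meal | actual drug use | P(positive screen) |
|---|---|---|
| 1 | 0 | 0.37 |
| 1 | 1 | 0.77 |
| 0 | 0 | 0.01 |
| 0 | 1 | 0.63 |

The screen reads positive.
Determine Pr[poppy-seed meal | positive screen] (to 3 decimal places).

Sum P(positive screen|·) weighted by the priors over the 4 (poppy-seed meal, actual drug use) configurations:
  P(positive screen) = 0.01*0.48*0.87 + 0.63*0.48*0.13 + 0.37*0.52*0.87 + 0.77*0.52*0.13
        = 0.004176 + 0.039312 + 0.167388 + 0.052052 = 0.262928
The terms with poppy-seed meal present sum to 0.219440, so
  P(poppy-seed meal | positive screen) = 0.219440 / 0.262928 ≈ 0.835

Pr[poppy-seed meal | positive screen] ≈ 0.835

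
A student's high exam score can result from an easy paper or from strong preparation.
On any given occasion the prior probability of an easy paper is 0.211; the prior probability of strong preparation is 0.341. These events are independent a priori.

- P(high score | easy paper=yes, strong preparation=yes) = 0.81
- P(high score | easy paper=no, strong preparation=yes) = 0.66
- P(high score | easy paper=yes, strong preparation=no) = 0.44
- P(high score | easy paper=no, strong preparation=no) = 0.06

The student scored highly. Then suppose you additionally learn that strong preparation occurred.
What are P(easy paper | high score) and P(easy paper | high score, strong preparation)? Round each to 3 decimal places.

P(high score) = 0.06×0.789×0.659 + 0.66×0.789×0.341 + 0.44×0.211×0.659 + 0.81×0.211×0.341 = 0.031197 + 0.177572 + 0.061182 + 0.058280 = 0.328231
The easy paper-present share is 0.061182 + 0.058280 = 0.119462.
Hence the posterior is 0.119462/0.328231 ≈ 0.364.

Now condition on the additional information:
Enumerate both values of easy paper and weight by the priors:
  P(high score | strong preparation) = 0.66×0.789 + 0.81×0.211
        = 0.520740 + 0.170910 = 0.691650
Configurations with easy paper contribute 0.170910, so
  P(easy paper | high score, strong preparation) = 0.170910 / 0.691650 ≈ 0.247

P(easy paper | high score) ≈ 0.364; P(easy paper | high score, strong preparation) ≈ 0.247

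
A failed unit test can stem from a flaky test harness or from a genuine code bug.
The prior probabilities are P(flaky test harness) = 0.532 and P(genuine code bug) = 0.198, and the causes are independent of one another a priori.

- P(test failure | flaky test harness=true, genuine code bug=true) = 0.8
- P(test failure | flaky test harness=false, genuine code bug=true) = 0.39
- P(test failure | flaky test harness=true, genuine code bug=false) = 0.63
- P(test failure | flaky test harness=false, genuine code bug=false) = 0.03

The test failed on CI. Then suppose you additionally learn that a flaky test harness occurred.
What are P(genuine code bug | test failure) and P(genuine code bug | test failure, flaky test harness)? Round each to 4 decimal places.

Numerator (weight on configurations with genuine code bug): 0.036139 + 0.084269 = 0.120408
Denominator P(test failure): 0.03×0.468×0.802 + 0.39×0.468×0.198 + 0.63×0.532×0.802 + 0.8×0.532×0.198 = 0.400466
Posterior = 0.120408 / 0.400466 ≈ 0.3007

Now also conditioning on flaky test harness=true:
By total probability over both values of genuine code bug:
  P(test failure | flaky test harness) = 0.63*0.802 + 0.8*0.198
        = 0.505260 + 0.158400 = 0.663660
The terms with genuine code bug present sum to 0.158400, so
  P(genuine code bug | test failure, flaky test harness) = 0.158400 / 0.663660 ≈ 0.2387
— flaky test harness explains away the evidence for genuine code bug.

P(genuine code bug | test failure) ≈ 0.3007; P(genuine code bug | test failure, flaky test harness) ≈ 0.2387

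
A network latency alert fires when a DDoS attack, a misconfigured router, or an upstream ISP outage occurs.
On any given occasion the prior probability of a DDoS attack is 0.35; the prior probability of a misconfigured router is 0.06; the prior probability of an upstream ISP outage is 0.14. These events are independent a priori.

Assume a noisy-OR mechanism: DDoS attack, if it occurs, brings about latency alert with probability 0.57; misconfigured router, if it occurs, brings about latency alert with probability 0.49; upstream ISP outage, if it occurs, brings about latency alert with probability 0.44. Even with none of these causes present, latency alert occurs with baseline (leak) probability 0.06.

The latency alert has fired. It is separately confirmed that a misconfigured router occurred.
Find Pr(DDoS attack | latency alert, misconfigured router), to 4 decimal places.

Pr(DDoS attack | latency alert, misconfigured router) ≈ 0.4412

Under noisy-OR, P(latency alert | causes) = 1 − (1−0.06)·∏(1−qᵢ) over the active causes.
Numerator (weight on configurations with DDoS attack): 0.238951 + 0.043343 = 0.282294
Denominator P(latency alert | misconfigured router): 0.5206·0.65·0.86 + 0.731536·0.65·0.14 + 0.793858·0.35·0.86 + 0.88456·0.35·0.14 = 0.639879
P(DDoS attack | latency alert, misconfigured router) = 0.282294/0.639879 ≈ 0.4412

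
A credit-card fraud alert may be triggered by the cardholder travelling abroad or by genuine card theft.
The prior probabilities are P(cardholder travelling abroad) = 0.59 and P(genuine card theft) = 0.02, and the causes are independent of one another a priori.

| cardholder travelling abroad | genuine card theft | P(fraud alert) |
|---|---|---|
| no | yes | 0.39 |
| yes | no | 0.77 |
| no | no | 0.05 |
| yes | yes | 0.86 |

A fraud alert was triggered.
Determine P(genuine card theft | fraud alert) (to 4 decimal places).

P(genuine card theft | fraud alert) ≈ 0.0279

By total probability over the 4 (cardholder travelling abroad, genuine card theft) configurations:
  P(fraud alert) = 0.05×0.41×0.98 + 0.39×0.41×0.02 + 0.77×0.59×0.98 + 0.86×0.59×0.02
        = 0.020090 + 0.003198 + 0.445214 + 0.010148 = 0.478650
Keeping only the genuine card theft-present terms gives 0.013346, so
  P(genuine card theft | fraud alert) = 0.013346 / 0.478650 ≈ 0.0279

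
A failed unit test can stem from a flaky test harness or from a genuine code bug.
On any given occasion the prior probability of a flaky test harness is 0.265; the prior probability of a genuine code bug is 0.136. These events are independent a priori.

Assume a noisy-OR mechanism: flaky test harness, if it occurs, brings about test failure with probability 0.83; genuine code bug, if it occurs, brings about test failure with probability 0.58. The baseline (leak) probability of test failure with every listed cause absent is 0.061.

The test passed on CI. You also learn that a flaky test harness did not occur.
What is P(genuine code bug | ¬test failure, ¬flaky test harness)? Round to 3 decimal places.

P(genuine code bug | ¬test failure, ¬flaky test harness) ≈ 0.062

Under noisy-OR, P(test failure | causes) = 1 − (1−0.061)·∏(1−qᵢ) over the active causes.
Weight on genuine code bug=true, given the evidence: 0.39438·0.136 = 0.053636
Denominator P(¬test failure | ¬flaky test harness): 0.939·0.864 + 0.39438·0.136 = 0.864932
Posterior = 0.053636 / 0.864932 ≈ 0.062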